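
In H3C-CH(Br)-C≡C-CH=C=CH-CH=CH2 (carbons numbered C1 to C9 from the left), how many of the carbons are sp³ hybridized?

2

C1: sp3 ✓
C2: sp3 ✓
C3: sp
C4: sp
C5: sp2
C6: sp
C7: sp2
C8: sp2
C9: sp2
C1, C2 → 2 sp3 carbons.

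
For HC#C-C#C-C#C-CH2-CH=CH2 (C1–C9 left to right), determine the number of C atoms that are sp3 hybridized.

C1: sp
C2: sp
C3: sp
C4: sp
C5: sp
C6: sp
C7: sp3 ✓
C8: sp2
C9: sp2
C7 → 1 sp3 carbon.

1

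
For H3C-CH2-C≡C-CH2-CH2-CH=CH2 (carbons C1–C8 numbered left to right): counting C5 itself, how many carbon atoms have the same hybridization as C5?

4

C5 is sp3 (only σ bonds).
C1: sp3 ✓
C2: sp3 ✓
C3: sp
C4: sp
C5: sp3 ✓
C6: sp3 ✓
C7: sp2
C8: sp2
4 carbons are sp3.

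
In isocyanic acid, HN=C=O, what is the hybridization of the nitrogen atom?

The nitrogen atom: 2 σ bonds and 1 lone pair, plus one π bond; 3 regions of electron density → sp2.

sp^2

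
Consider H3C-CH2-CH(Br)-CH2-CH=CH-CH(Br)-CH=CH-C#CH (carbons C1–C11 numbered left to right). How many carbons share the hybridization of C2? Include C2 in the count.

C2 is sp3 (only σ bonds).
C1: sp3 ✓
C2: sp3 ✓
C3: sp3 ✓
C4: sp3 ✓
C5: sp2
C6: sp2
C7: sp3 ✓
C8: sp2
C9: sp2
C10: sp
C11: sp
5 carbons are sp3.

5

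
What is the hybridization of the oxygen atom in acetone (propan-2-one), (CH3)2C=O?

sp^2

One σ bond + two lone pairs = steric number 3 → sp2.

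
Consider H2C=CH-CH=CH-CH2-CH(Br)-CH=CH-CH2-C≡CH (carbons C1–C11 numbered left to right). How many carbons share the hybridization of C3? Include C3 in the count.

C3 is sp2 (one π bond).
C1: sp2 ✓
C2: sp2 ✓
C3: sp2 ✓
C4: sp2 ✓
C5: sp3
C6: sp3
C7: sp2 ✓
C8: sp2 ✓
C9: sp3
C10: sp
C11: sp
6 carbons are sp2.

6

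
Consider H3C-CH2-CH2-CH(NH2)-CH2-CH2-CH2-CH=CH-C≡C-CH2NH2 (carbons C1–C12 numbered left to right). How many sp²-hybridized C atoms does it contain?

2

C1: sp3
C2: sp3
C3: sp3
C4: sp3
C5: sp3
C6: sp3
C7: sp3
C8: sp2 ✓
C9: sp2 ✓
C10: sp
C11: sp
C12: sp3
C8, C9 → 2 sp2 carbons.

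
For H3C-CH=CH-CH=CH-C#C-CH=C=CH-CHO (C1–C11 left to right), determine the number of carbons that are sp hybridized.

C1: sp3
C2: sp2
C3: sp2
C4: sp2
C5: sp2
C6: sp ✓
C7: sp ✓
C8: sp2
C9: sp ✓
C10: sp2
C11: sp2
C6, C7, C9 → 3 sp carbons.

3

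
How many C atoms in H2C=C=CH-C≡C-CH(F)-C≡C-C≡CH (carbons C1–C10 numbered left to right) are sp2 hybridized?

2

C1: sp2 ✓
C2: sp
C3: sp2 ✓
C4: sp
C5: sp
C6: sp3
C7: sp
C8: sp
C9: sp
C10: sp
C1, C3 → 2 sp2 carbons.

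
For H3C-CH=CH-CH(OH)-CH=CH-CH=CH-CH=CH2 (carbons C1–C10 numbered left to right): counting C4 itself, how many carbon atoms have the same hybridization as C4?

C4 is sp3 (only σ bonds).
C1: sp3 ✓
C2: sp2
C3: sp2
C4: sp3 ✓
C5: sp2
C6: sp2
C7: sp2
C8: sp2
C9: sp2
C10: sp2
2 carbons are sp3.

2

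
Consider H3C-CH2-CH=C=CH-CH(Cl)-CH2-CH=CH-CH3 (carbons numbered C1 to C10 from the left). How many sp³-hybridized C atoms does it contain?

5

C1: sp3 ✓
C2: sp3 ✓
C3: sp2
C4: sp
C5: sp2
C6: sp3 ✓
C7: sp3 ✓
C8: sp2
C9: sp2
C10: sp3 ✓
C1, C2, C6, C7, C10 → 5 sp3 carbons.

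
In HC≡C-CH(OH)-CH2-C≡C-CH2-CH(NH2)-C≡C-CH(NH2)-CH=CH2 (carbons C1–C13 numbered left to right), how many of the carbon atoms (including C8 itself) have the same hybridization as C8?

5

C8 is sp3 (only σ bonds).
C1: sp
C2: sp
C3: sp3 ✓
C4: sp3 ✓
C5: sp
C6: sp
C7: sp3 ✓
C8: sp3 ✓
C9: sp
C10: sp
C11: sp3 ✓
C12: sp2
C13: sp2
5 carbons are sp3.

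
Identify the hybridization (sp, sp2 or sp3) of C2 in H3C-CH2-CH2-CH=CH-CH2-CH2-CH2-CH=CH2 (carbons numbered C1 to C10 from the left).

C2: 4 σ bonds; 4 regions of electron density → sp3.

sp³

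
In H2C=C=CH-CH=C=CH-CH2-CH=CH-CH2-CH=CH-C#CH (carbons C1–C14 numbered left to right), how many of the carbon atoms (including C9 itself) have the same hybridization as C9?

C9 is sp2 (one π bond).
C1: sp2 ✓
C2: sp
C3: sp2 ✓
C4: sp2 ✓
C5: sp
C6: sp2 ✓
C7: sp3
C8: sp2 ✓
C9: sp2 ✓
C10: sp3
C11: sp2 ✓
C12: sp2 ✓
C13: sp
C14: sp
8 carbons are sp2.

8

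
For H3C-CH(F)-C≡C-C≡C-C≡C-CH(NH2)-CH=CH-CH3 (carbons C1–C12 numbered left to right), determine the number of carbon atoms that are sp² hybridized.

2

C1: sp3
C2: sp3
C3: sp
C4: sp
C5: sp
C6: sp
C7: sp
C8: sp
C9: sp3
C10: sp2 ✓
C11: sp2 ✓
C12: sp3
C10, C11 → 2 sp2 carbons.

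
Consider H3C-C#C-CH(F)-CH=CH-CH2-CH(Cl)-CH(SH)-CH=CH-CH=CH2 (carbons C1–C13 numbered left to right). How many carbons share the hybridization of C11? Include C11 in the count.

C11 is sp2 (one π bond).
C1: sp3
C2: sp
C3: sp
C4: sp3
C5: sp2 ✓
C6: sp2 ✓
C7: sp3
C8: sp3
C9: sp3
C10: sp2 ✓
C11: sp2 ✓
C12: sp2 ✓
C13: sp2 ✓
6 carbons are sp2.

6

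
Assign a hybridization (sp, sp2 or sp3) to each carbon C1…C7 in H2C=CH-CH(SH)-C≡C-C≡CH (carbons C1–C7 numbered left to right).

C1 (3 σ bonds, plus one π bond) has steric number 3: sp2.
C2 (3 σ bonds, plus one π bond) has steric number 3: sp2.
C3 (4 σ bonds) has steric number 4: sp3.
C4: 2 σ bonds, plus two π bonds; 2 regions of electron density → sp.
C5 carries 2 σ bonds, plus two π bonds, giving a steric number of 2, so it is sp.
C6 (2 σ bonds, plus two π bonds) has steric number 2: sp.
C7: 2 σ bonds, plus two π bonds — 2 electron domains, sp.

C1 sp2, C2 sp2, C3 sp3, C4 sp, C5 sp, C6 sp, C7 sp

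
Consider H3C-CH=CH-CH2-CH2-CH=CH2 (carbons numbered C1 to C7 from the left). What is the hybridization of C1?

C1: 4 σ bonds; 4 regions of electron density → sp3.

sp³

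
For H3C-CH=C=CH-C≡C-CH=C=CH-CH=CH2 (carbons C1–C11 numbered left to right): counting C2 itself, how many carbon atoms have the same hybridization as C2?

6

C2 is sp2 (one π bond).
C1: sp3
C2: sp2 ✓
C3: sp
C4: sp2 ✓
C5: sp
C6: sp
C7: sp2 ✓
C8: sp
C9: sp2 ✓
C10: sp2 ✓
C11: sp2 ✓
6 carbons are sp2.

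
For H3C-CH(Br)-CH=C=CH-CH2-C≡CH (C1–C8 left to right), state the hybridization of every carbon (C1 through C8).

C1 sp3, C2 sp3, C3 sp2, C4 sp, C5 sp2, C6 sp3, C7 sp, C8 sp

C1 is sp3: 4 σ bonds, 4 electron-density regions.
C2: 4 σ bonds — 4 electron domains, sp3.
C3 has 3 σ bonds, plus one π bond: steric number 3 → sp2.
C4 carries 2 σ bonds, plus two π bonds, giving a steric number of 2, so it is sp.
C5 is sp2: 3 σ bonds, plus one π bond, 3 electron-density regions.
C6: 4 σ bonds — 4 electron domains, sp3.
C7 is sp: 2 σ bonds, plus two π bonds, 2 electron-density regions.
C8 is sp: 2 σ bonds, plus two π bonds, 2 electron-density regions.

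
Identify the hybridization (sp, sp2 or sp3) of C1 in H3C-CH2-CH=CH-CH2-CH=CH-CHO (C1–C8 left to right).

sp^3

C1 has 4 σ bonds: steric number 4 → sp3.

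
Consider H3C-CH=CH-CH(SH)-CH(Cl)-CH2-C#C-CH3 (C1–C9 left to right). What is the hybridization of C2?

C2 carries 3 σ bonds, plus one π bond, giving a steric number of 3, so it is sp2.

sp²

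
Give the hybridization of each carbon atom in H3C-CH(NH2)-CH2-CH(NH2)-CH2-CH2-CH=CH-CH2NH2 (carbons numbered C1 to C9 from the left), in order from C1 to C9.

C1 carries 4 σ bonds, giving a steric number of 4, so it is sp3.
C2: 4 σ bonds; 4 regions of electron density → sp3.
C3 (4 σ bonds) has steric number 4: sp3.
C4: 4 σ bonds — 4 electron domains, sp3.
C5 has 4 σ bonds: steric number 4 → sp3.
C6 has 4 σ bonds: steric number 4 → sp3.
C7 carries 3 σ bonds, plus one π bond, giving a steric number of 3, so it is sp2.
C8 — 3 σ bonds, plus one π bond. Steric number 3, so sp2.
C9 — 4 σ bonds. Steric number 4, so sp3.

C1 sp3, C2 sp3, C3 sp3, C4 sp3, C5 sp3, C6 sp3, C7 sp2, C8 sp2, C9 sp3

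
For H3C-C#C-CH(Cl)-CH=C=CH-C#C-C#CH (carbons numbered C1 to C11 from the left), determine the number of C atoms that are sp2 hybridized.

C1: sp3
C2: sp
C3: sp
C4: sp3
C5: sp2 ✓
C6: sp
C7: sp2 ✓
C8: sp
C9: sp
C10: sp
C11: sp
C5, C7 → 2 sp2 carbons.

2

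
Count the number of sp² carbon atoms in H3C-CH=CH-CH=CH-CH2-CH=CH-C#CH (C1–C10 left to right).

6

C1: sp3
C2: sp2 ✓
C3: sp2 ✓
C4: sp2 ✓
C5: sp2 ✓
C6: sp3
C7: sp2 ✓
C8: sp2 ✓
C9: sp
C10: sp
C2, C3, C4, C5, C7, C8 → 6 sp2 carbons.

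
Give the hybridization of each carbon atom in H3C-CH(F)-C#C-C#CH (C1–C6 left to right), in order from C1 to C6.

C1: 4 σ bonds; 4 regions of electron density → sp3.
C2 carries 4 σ bonds, giving a steric number of 4, so it is sp3.
C3 is sp: 2 σ bonds, plus two π bonds, 2 electron-density regions.
C4 — 2 σ bonds, plus two π bonds. Steric number 2, so sp.
C5 is sp: 2 σ bonds, plus two π bonds, 2 electron-density regions.
C6 has 2 σ bonds, plus two π bonds: steric number 2 → sp.

C1 sp3, C2 sp3, C3 sp, C4 sp, C5 sp, C6 sp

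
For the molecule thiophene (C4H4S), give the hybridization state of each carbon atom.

Each carbon atom: 3 σ bonds, plus one π bond — 3 electron domains, sp2.

sp^2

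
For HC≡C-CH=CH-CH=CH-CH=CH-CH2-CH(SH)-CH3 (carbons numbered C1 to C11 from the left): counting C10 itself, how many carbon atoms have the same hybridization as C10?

3

C10 is sp3 (only σ bonds).
C1: sp
C2: sp
C3: sp2
C4: sp2
C5: sp2
C6: sp2
C7: sp2
C8: sp2
C9: sp3 ✓
C10: sp3 ✓
C11: sp3 ✓
3 carbons are sp3.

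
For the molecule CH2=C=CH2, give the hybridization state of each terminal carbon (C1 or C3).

Each terminal carbon (C1 or C3): 3 σ bonds, plus one π bond — 3 electron domains, sp2.

sp^2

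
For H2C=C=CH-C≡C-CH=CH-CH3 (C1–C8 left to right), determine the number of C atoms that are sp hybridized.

C1: sp2
C2: sp ✓
C3: sp2
C4: sp ✓
C5: sp ✓
C6: sp2
C7: sp2
C8: sp3
C2, C4, C5 → 3 sp carbons.

3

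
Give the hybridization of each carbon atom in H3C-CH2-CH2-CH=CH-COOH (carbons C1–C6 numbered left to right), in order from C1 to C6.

C1 has 4 σ bonds: steric number 4 → sp3.
C2 carries 4 σ bonds, giving a steric number of 4, so it is sp3.
C3: 4 σ bonds — 4 electron domains, sp3.
C4 has 3 σ bonds, plus one π bond: steric number 3 → sp2.
C5 — 3 σ bonds, plus one π bond. Steric number 3, so sp2.
C6 (3 σ bonds, plus one π bond) has steric number 3: sp2.

C1 sp3, C2 sp3, C3 sp3, C4 sp2, C5 sp2, C6 sp2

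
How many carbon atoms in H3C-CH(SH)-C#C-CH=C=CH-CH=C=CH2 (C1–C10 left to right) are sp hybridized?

4

C1: sp3
C2: sp3
C3: sp ✓
C4: sp ✓
C5: sp2
C6: sp ✓
C7: sp2
C8: sp2
C9: sp ✓
C10: sp2
C3, C4, C6, C9 → 4 sp carbons.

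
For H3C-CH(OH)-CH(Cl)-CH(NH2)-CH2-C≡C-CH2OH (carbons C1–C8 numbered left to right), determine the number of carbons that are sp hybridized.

C1: sp3
C2: sp3
C3: sp3
C4: sp3
C5: sp3
C6: sp ✓
C7: sp ✓
C8: sp3
C6, C7 → 2 sp carbons.

2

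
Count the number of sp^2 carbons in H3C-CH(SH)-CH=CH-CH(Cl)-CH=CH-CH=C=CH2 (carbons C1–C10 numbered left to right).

6

C1: sp3
C2: sp3
C3: sp2 ✓
C4: sp2 ✓
C5: sp3
C6: sp2 ✓
C7: sp2 ✓
C8: sp2 ✓
C9: sp
C10: sp2 ✓
C3, C4, C6, C7, C8, C10 → 6 sp2 carbons.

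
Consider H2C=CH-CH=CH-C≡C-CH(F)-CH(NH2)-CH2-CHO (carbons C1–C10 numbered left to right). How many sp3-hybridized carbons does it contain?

3

C1: sp2
C2: sp2
C3: sp2
C4: sp2
C5: sp
C6: sp
C7: sp3 ✓
C8: sp3 ✓
C9: sp3 ✓
C10: sp2
C7, C8, C9 → 3 sp3 carbons.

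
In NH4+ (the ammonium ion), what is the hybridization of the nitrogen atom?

sp3

Four σ bonds, no lone pair → sp3, tetrahedral.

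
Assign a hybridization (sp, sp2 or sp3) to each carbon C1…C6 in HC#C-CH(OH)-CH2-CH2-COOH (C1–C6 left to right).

C1: 2 σ bonds, plus two π bonds — 2 electron domains, sp.
C2: 2 σ bonds, plus two π bonds; 2 regions of electron density → sp.
C3 has 4 σ bonds: steric number 4 → sp3.
C4 carries 4 σ bonds, giving a steric number of 4, so it is sp3.
C5 carries 4 σ bonds, giving a steric number of 4, so it is sp3.
C6: 3 σ bonds, plus one π bond; 3 regions of electron density → sp2.

C1 sp, C2 sp, C3 sp3, C4 sp3, C5 sp3, C6 sp2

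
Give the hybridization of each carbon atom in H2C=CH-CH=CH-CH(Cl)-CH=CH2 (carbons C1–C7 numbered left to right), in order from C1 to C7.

C1 sp2, C2 sp2, C3 sp2, C4 sp2, C5 sp3, C6 sp2, C7 sp2

C1 — 3 σ bonds, plus one π bond. Steric number 3, so sp2.
C2 carries 3 σ bonds, plus one π bond, giving a steric number of 3, so it is sp2.
C3 carries 3 σ bonds, plus one π bond, giving a steric number of 3, so it is sp2.
C4 is sp2: 3 σ bonds, plus one π bond, 3 electron-density regions.
C5 has 4 σ bonds: steric number 4 → sp3.
C6: 3 σ bonds, plus one π bond; 3 regions of electron density → sp2.
C7: 3 σ bonds, plus one π bond; 3 regions of electron density → sp2.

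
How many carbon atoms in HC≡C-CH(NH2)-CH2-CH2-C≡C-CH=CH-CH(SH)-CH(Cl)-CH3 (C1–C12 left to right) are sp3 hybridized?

C1: sp
C2: sp
C3: sp3 ✓
C4: sp3 ✓
C5: sp3 ✓
C6: sp
C7: sp
C8: sp2
C9: sp2
C10: sp3 ✓
C11: sp3 ✓
C12: sp3 ✓
C3, C4, C5, C10, C11, C12 → 6 sp3 carbons.

6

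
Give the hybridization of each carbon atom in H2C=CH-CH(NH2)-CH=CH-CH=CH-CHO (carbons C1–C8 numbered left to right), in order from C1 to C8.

C1 — 3 σ bonds, plus one π bond. Steric number 3, so sp2.
C2: 3 σ bonds, plus one π bond — 3 electron domains, sp2.
C3 (4 σ bonds) has steric number 4: sp3.
C4 carries 3 σ bonds, plus one π bond, giving a steric number of 3, so it is sp2.
C5 has 3 σ bonds, plus one π bond: steric number 3 → sp2.
C6 (3 σ bonds, plus one π bond) has steric number 3: sp2.
C7 has 3 σ bonds, plus one π bond: steric number 3 → sp2.
C8 has 3 σ bonds, plus one π bond: steric number 3 → sp2.

C1 sp2, C2 sp2, C3 sp3, C4 sp2, C5 sp2, C6 sp2, C7 sp2, C8 sp2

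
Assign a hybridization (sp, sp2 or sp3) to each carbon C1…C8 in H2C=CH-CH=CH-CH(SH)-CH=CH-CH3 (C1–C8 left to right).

C1 carries 3 σ bonds, plus one π bond, giving a steric number of 3, so it is sp2.
C2 carries 3 σ bonds, plus one π bond, giving a steric number of 3, so it is sp2.
C3 carries 3 σ bonds, plus one π bond, giving a steric number of 3, so it is sp2.
C4 is sp2: 3 σ bonds, plus one π bond, 3 electron-density regions.
C5: 4 σ bonds — 4 electron domains, sp3.
C6 — 3 σ bonds, plus one π bond. Steric number 3, so sp2.
C7 has 3 σ bonds, plus one π bond: steric number 3 → sp2.
C8 carries 4 σ bonds, giving a steric number of 4, so it is sp3.

C1 sp2, C2 sp2, C3 sp2, C4 sp2, C5 sp3, C6 sp2, C7 sp2, C8 sp3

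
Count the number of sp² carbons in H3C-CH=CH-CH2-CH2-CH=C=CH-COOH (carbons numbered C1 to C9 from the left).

C1: sp3
C2: sp2 ✓
C3: sp2 ✓
C4: sp3
C5: sp3
C6: sp2 ✓
C7: sp
C8: sp2 ✓
C9: sp2 ✓
C2, C3, C6, C8, C9 → 5 sp2 carbons.

5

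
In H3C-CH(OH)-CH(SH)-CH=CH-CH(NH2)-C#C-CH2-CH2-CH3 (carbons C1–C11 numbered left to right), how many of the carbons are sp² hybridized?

2

C1: sp3
C2: sp3
C3: sp3
C4: sp2 ✓
C5: sp2 ✓
C6: sp3
C7: sp
C8: sp
C9: sp3
C10: sp3
C11: sp3
C4, C5 → 2 sp2 carbons.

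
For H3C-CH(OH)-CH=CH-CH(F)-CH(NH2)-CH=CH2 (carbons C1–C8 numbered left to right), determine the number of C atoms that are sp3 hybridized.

C1: sp3 ✓
C2: sp3 ✓
C3: sp2
C4: sp2
C5: sp3 ✓
C6: sp3 ✓
C7: sp2
C8: sp2
C1, C2, C5, C6 → 4 sp3 carbons.

4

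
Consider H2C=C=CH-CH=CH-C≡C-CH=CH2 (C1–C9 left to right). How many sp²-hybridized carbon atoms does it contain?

C1: sp2 ✓
C2: sp
C3: sp2 ✓
C4: sp2 ✓
C5: sp2 ✓
C6: sp
C7: sp
C8: sp2 ✓
C9: sp2 ✓
C1, C3, C4, C5, C8, C9 → 6 sp2 carbons.

6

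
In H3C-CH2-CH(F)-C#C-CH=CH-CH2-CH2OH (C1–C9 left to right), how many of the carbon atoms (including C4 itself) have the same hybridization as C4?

2

C4 is sp (two π bonds).
C1: sp3
C2: sp3
C3: sp3
C4: sp ✓
C5: sp ✓
C6: sp2
C7: sp2
C8: sp3
C9: sp3
2 carbons are sp.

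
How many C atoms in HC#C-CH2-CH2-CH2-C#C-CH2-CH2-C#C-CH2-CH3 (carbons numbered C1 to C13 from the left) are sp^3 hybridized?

C1: sp
C2: sp
C3: sp3 ✓
C4: sp3 ✓
C5: sp3 ✓
C6: sp
C7: sp
C8: sp3 ✓
C9: sp3 ✓
C10: sp
C11: sp
C12: sp3 ✓
C13: sp3 ✓
C3, C4, C5, C8, C9, C12, C13 → 7 sp3 carbons.

7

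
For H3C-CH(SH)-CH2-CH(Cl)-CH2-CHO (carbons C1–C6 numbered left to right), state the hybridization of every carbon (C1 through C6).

C1: 4 σ bonds — 4 electron domains, sp3.
C2 — 4 σ bonds. Steric number 4, so sp3.
C3 (4 σ bonds) has steric number 4: sp3.
C4: 4 σ bonds; 4 regions of electron density → sp3.
C5 — 4 σ bonds. Steric number 4, so sp3.
C6: 3 σ bonds, plus one π bond; 3 regions of electron density → sp2.

C1 sp3, C2 sp3, C3 sp3, C4 sp3, C5 sp3, C6 sp2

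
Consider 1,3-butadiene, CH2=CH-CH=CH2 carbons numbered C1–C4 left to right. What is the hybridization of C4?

sp2

C4: 3 σ bonds, plus one π bond — 3 electron domains, sp2.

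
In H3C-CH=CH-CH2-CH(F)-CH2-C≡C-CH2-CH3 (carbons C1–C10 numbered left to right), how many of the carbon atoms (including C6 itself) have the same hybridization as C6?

C6 is sp3 (only σ bonds).
C1: sp3 ✓
C2: sp2
C3: sp2
C4: sp3 ✓
C5: sp3 ✓
C6: sp3 ✓
C7: sp
C8: sp
C9: sp3 ✓
C10: sp3 ✓
6 carbons are sp3.

6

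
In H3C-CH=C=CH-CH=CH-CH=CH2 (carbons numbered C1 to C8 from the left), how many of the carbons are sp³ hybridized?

1

C1: sp3 ✓
C2: sp2
C3: sp
C4: sp2
C5: sp2
C6: sp2
C7: sp2
C8: sp2
C1 → 1 sp3 carbon.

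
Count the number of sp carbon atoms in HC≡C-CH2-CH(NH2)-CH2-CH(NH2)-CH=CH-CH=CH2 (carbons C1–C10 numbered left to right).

2

C1: sp ✓
C2: sp ✓
C3: sp3
C4: sp3
C5: sp3
C6: sp3
C7: sp2
C8: sp2
C9: sp2
C10: sp2
C1, C2 → 2 sp carbons.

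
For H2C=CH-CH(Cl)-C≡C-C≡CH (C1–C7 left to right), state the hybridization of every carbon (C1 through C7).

C1 sp2, C2 sp2, C3 sp3, C4 sp, C5 sp, C6 sp, C7 sp

C1 (3 σ bonds, plus one π bond) has steric number 3: sp2.
C2 is sp2: 3 σ bonds, plus one π bond, 3 electron-density regions.
C3 (4 σ bonds) has steric number 4: sp3.
C4 (2 σ bonds, plus two π bonds) has steric number 2: sp.
C5 — 2 σ bonds, plus two π bonds. Steric number 2, so sp.
C6: 2 σ bonds, plus two π bonds — 2 electron domains, sp.
C7 (2 σ bonds, plus two π bonds) has steric number 2: sp.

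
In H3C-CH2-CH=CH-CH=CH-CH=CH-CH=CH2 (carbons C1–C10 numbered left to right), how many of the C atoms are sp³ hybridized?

C1: sp3 ✓
C2: sp3 ✓
C3: sp2
C4: sp2
C5: sp2
C6: sp2
C7: sp2
C8: sp2
C9: sp2
C10: sp2
C1, C2 → 2 sp3 carbons.

2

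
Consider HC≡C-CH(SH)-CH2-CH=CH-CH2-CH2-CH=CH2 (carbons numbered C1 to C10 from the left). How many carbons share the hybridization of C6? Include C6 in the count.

4

C6 is sp2 (one π bond).
C1: sp
C2: sp
C3: sp3
C4: sp3
C5: sp2 ✓
C6: sp2 ✓
C7: sp3
C8: sp3
C9: sp2 ✓
C10: sp2 ✓
4 carbons are sp2.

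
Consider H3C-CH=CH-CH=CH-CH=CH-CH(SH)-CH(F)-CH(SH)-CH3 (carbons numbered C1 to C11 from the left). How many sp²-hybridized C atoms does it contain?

6

C1: sp3
C2: sp2 ✓
C3: sp2 ✓
C4: sp2 ✓
C5: sp2 ✓
C6: sp2 ✓
C7: sp2 ✓
C8: sp3
C9: sp3
C10: sp3
C11: sp3
C2, C3, C4, C5, C6, C7 → 6 sp2 carbons.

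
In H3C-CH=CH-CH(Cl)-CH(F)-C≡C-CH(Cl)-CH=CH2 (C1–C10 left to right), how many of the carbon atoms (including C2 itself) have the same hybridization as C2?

C2 is sp2 (one π bond).
C1: sp3
C2: sp2 ✓
C3: sp2 ✓
C4: sp3
C5: sp3
C6: sp
C7: sp
C8: sp3
C9: sp2 ✓
C10: sp2 ✓
4 carbons are sp2.

4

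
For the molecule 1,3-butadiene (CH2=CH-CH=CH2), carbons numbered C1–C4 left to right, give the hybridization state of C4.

C4 has 3 σ bonds, plus one π bond: steric number 3 → sp2.

sp2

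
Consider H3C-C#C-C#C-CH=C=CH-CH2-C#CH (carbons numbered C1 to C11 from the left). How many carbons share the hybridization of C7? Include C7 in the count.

C7 is sp (two π bonds).
C1: sp3
C2: sp ✓
C3: sp ✓
C4: sp ✓
C5: sp ✓
C6: sp2
C7: sp ✓
C8: sp2
C9: sp3
C10: sp ✓
C11: sp ✓
7 carbons are sp.

7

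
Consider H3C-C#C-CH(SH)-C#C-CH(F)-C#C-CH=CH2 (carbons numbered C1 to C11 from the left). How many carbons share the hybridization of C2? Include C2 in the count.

C2 is sp (two π bonds).
C1: sp3
C2: sp ✓
C3: sp ✓
C4: sp3
C5: sp ✓
C6: sp ✓
C7: sp3
C8: sp ✓
C9: sp ✓
C10: sp2
C11: sp2
6 carbons are sp.

6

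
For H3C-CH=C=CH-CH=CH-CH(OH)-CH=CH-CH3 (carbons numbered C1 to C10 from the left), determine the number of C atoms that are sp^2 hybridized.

C1: sp3
C2: sp2 ✓
C3: sp
C4: sp2 ✓
C5: sp2 ✓
C6: sp2 ✓
C7: sp3
C8: sp2 ✓
C9: sp2 ✓
C10: sp3
C2, C4, C5, C6, C8, C9 → 6 sp2 carbons.

6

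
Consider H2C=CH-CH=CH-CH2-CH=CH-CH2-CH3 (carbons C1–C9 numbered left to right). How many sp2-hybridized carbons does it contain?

C1: sp2 ✓
C2: sp2 ✓
C3: sp2 ✓
C4: sp2 ✓
C5: sp3
C6: sp2 ✓
C7: sp2 ✓
C8: sp3
C9: sp3
C1, C2, C3, C4, C6, C7 → 6 sp2 carbons.

6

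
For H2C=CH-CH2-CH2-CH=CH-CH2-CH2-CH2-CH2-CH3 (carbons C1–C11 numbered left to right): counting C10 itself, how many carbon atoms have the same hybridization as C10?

C10 is sp3 (only σ bonds).
C1: sp2
C2: sp2
C3: sp3 ✓
C4: sp3 ✓
C5: sp2
C6: sp2
C7: sp3 ✓
C8: sp3 ✓
C9: sp3 ✓
C10: sp3 ✓
C11: sp3 ✓
7 carbons are sp3.

7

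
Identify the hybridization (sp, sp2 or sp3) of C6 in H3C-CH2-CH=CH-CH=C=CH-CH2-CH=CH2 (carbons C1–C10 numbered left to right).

C6 has 2 σ bonds, plus two π bonds: steric number 2 → sp.

sp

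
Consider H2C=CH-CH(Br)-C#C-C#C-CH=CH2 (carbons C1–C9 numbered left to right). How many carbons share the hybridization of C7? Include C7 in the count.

4

C7 is sp (two π bonds).
C1: sp2
C2: sp2
C3: sp3
C4: sp ✓
C5: sp ✓
C6: sp ✓
C7: sp ✓
C8: sp2
C9: sp2
4 carbons are sp.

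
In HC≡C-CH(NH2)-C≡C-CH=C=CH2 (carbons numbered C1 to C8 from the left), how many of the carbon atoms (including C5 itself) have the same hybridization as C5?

C5 is sp (two π bonds).
C1: sp ✓
C2: sp ✓
C3: sp3
C4: sp ✓
C5: sp ✓
C6: sp2
C7: sp ✓
C8: sp2
5 carbons are sp.

5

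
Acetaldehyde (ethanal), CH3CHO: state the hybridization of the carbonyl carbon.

sp^2

The carbonyl carbon — 3 σ bonds, plus one π bond. Steric number 3, so sp2.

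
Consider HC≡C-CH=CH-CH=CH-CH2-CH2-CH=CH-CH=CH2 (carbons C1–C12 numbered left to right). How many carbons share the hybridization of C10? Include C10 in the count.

8

C10 is sp2 (one π bond).
C1: sp
C2: sp
C3: sp2 ✓
C4: sp2 ✓
C5: sp2 ✓
C6: sp2 ✓
C7: sp3
C8: sp3
C9: sp2 ✓
C10: sp2 ✓
C11: sp2 ✓
C12: sp2 ✓
8 carbons are sp2.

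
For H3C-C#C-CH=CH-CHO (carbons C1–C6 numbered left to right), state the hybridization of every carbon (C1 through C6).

C1 is sp3: 4 σ bonds, 4 electron-density regions.
C2 has 2 σ bonds, plus two π bonds: steric number 2 → sp.
C3 is sp: 2 σ bonds, plus two π bonds, 2 electron-density regions.
C4 is sp2: 3 σ bonds, plus one π bond, 3 electron-density regions.
C5 carries 3 σ bonds, plus one π bond, giving a steric number of 3, so it is sp2.
C6 (3 σ bonds, plus one π bond) has steric number 3: sp2.

C1 sp3, C2 sp, C3 sp, C4 sp2, C5 sp2, C6 sp2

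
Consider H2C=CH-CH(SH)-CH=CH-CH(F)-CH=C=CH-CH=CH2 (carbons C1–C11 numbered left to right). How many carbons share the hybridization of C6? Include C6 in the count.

C6 is sp3 (only σ bonds).
C1: sp2
C2: sp2
C3: sp3 ✓
C4: sp2
C5: sp2
C6: sp3 ✓
C7: sp2
C8: sp
C9: sp2
C10: sp2
C11: sp2
2 carbons are sp3.

2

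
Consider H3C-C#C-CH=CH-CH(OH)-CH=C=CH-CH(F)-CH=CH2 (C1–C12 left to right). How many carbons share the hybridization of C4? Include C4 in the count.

C4 is sp2 (one π bond).
C1: sp3
C2: sp
C3: sp
C4: sp2 ✓
C5: sp2 ✓
C6: sp3
C7: sp2 ✓
C8: sp
C9: sp2 ✓
C10: sp3
C11: sp2 ✓
C12: sp2 ✓
6 carbons are sp2.

6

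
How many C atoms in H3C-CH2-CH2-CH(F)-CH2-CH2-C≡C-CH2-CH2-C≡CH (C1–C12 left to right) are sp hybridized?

C1: sp3
C2: sp3
C3: sp3
C4: sp3
C5: sp3
C6: sp3
C7: sp ✓
C8: sp ✓
C9: sp3
C10: sp3
C11: sp ✓
C12: sp ✓
C7, C8, C11, C12 → 4 sp carbons.

4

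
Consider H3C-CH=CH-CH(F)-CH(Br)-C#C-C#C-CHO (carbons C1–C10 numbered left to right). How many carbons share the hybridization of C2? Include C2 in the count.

C2 is sp2 (one π bond).
C1: sp3
C2: sp2 ✓
C3: sp2 ✓
C4: sp3
C5: sp3
C6: sp
C7: sp
C8: sp
C9: sp
C10: sp2 ✓
3 carbons are sp2.

3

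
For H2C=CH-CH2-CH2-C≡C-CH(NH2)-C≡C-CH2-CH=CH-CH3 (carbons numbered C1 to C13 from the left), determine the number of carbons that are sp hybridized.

C1: sp2
C2: sp2
C3: sp3
C4: sp3
C5: sp ✓
C6: sp ✓
C7: sp3
C8: sp ✓
C9: sp ✓
C10: sp3
C11: sp2
C12: sp2
C13: sp3
C5, C6, C8, C9 → 4 sp carbons.

4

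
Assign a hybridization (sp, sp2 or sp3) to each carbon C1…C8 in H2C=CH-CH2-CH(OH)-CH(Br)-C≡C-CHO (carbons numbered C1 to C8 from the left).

C1 sp2, C2 sp2, C3 sp3, C4 sp3, C5 sp3, C6 sp, C7 sp, C8 sp2

C1 carries 3 σ bonds, plus one π bond, giving a steric number of 3, so it is sp2.
C2 has 3 σ bonds, plus one π bond: steric number 3 → sp2.
C3: 4 σ bonds; 4 regions of electron density → sp3.
C4 (4 σ bonds) has steric number 4: sp3.
C5 carries 4 σ bonds, giving a steric number of 4, so it is sp3.
C6 carries 2 σ bonds, plus two π bonds, giving a steric number of 2, so it is sp.
C7: 2 σ bonds, plus two π bonds — 2 electron domains, sp.
C8 carries 3 σ bonds, plus one π bond, giving a steric number of 3, so it is sp2.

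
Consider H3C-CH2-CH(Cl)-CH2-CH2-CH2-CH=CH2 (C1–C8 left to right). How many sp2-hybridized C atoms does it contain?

2

C1: sp3
C2: sp3
C3: sp3
C4: sp3
C5: sp3
C6: sp3
C7: sp2 ✓
C8: sp2 ✓
C7, C8 → 2 sp2 carbons.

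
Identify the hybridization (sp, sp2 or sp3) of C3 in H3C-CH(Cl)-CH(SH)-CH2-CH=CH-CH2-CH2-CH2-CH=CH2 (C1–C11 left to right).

C3 has 4 σ bonds: steric number 4 → sp3.

sp3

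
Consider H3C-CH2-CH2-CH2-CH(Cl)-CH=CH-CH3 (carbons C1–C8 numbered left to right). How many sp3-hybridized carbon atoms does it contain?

6

C1: sp3 ✓
C2: sp3 ✓
C3: sp3 ✓
C4: sp3 ✓
C5: sp3 ✓
C6: sp2
C7: sp2
C8: sp3 ✓
C1, C2, C3, C4, C5, C8 → 6 sp3 carbons.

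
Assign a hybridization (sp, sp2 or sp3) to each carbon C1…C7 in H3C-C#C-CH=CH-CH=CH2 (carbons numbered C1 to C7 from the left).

C1: 4 σ bonds; 4 regions of electron density → sp3.
C2: 2 σ bonds, plus two π bonds — 2 electron domains, sp.
C3: 2 σ bonds, plus two π bonds — 2 electron domains, sp.
C4: 3 σ bonds, plus one π bond — 3 electron domains, sp2.
C5 has 3 σ bonds, plus one π bond: steric number 3 → sp2.
C6 has 3 σ bonds, plus one π bond: steric number 3 → sp2.
C7: 3 σ bonds, plus one π bond — 3 electron domains, sp2.

C1 sp3, C2 sp, C3 sp, C4 sp2, C5 sp2, C6 sp2, C7 sp2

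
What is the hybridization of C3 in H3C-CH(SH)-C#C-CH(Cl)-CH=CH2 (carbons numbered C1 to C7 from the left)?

C3 carries 2 σ bonds, plus two π bonds, giving a steric number of 2, so it is sp.

sp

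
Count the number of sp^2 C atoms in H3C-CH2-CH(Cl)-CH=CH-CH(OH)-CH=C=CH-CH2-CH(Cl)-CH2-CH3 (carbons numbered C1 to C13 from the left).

C1: sp3
C2: sp3
C3: sp3
C4: sp2 ✓
C5: sp2 ✓
C6: sp3
C7: sp2 ✓
C8: sp
C9: sp2 ✓
C10: sp3
C11: sp3
C12: sp3
C13: sp3
C4, C5, C7, C9 → 4 sp2 carbons.

4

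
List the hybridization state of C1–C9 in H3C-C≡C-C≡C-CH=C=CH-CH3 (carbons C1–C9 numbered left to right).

C1 sp3, C2 sp, C3 sp, C4 sp, C5 sp, C6 sp2, C7 sp, C8 sp2, C9 sp3

C1 (4 σ bonds) has steric number 4: sp3.
C2 — 2 σ bonds, plus two π bonds. Steric number 2, so sp.
C3 is sp: 2 σ bonds, plus two π bonds, 2 electron-density regions.
C4 carries 2 σ bonds, plus two π bonds, giving a steric number of 2, so it is sp.
C5 carries 2 σ bonds, plus two π bonds, giving a steric number of 2, so it is sp.
C6 has 3 σ bonds, plus one π bond: steric number 3 → sp2.
C7 — 2 σ bonds, plus two π bonds. Steric number 2, so sp.
C8 — 3 σ bonds, plus one π bond. Steric number 3, so sp2.
C9 (4 σ bonds) has steric number 4: sp3.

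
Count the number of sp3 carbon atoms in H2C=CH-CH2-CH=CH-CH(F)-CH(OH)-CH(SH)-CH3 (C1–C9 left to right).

C1: sp2
C2: sp2
C3: sp3 ✓
C4: sp2
C5: sp2
C6: sp3 ✓
C7: sp3 ✓
C8: sp3 ✓
C9: sp3 ✓
C3, C6, C7, C8, C9 → 5 sp3 carbons.

5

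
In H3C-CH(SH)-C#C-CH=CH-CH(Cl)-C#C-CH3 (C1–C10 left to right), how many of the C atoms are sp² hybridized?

2

C1: sp3
C2: sp3
C3: sp
C4: sp
C5: sp2 ✓
C6: sp2 ✓
C7: sp3
C8: sp
C9: sp
C10: sp3
C5, C6 → 2 sp2 carbons.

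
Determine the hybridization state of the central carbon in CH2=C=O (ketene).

The central carbon is sp: 2 σ bonds, plus two π bonds, 2 electron-density regions.

sp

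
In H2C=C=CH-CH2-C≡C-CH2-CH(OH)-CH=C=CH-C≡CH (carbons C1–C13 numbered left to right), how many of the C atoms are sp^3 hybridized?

C1: sp2
C2: sp
C3: sp2
C4: sp3 ✓
C5: sp
C6: sp
C7: sp3 ✓
C8: sp3 ✓
C9: sp2
C10: sp
C11: sp2
C12: sp
C13: sp
C4, C7, C8 → 3 sp3 carbons.

3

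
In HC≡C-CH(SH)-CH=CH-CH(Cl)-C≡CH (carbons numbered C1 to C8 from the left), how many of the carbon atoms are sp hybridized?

C1: sp ✓
C2: sp ✓
C3: sp3
C4: sp2
C5: sp2
C6: sp3
C7: sp ✓
C8: sp ✓
C1, C2, C7, C8 → 4 sp carbons.

4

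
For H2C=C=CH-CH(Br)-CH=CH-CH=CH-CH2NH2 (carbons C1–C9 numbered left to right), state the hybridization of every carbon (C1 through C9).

C1 has 3 σ bonds, plus one π bond: steric number 3 → sp2.
C2 (2 σ bonds, plus two π bonds) has steric number 2: sp.
C3 is sp2: 3 σ bonds, plus one π bond, 3 electron-density regions.
C4 — 4 σ bonds. Steric number 4, so sp3.
C5 has 3 σ bonds, plus one π bond: steric number 3 → sp2.
C6 carries 3 σ bonds, plus one π bond, giving a steric number of 3, so it is sp2.
C7 is sp2: 3 σ bonds, plus one π bond, 3 electron-density regions.
C8 (3 σ bonds, plus one π bond) has steric number 3: sp2.
C9: 4 σ bonds — 4 electron domains, sp3.

C1 sp2, C2 sp, C3 sp2, C4 sp3, C5 sp2, C6 sp2, C7 sp2, C8 sp2, C9 sp3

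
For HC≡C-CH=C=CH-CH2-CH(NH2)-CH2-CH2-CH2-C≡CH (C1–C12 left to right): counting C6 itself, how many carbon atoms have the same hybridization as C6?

C6 is sp3 (only σ bonds).
C1: sp
C2: sp
C3: sp2
C4: sp
C5: sp2
C6: sp3 ✓
C7: sp3 ✓
C8: sp3 ✓
C9: sp3 ✓
C10: sp3 ✓
C11: sp
C12: sp
5 carbons are sp3.

5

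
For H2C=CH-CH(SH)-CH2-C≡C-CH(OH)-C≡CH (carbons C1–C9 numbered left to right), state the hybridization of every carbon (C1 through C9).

C1 sp2, C2 sp2, C3 sp3, C4 sp3, C5 sp, C6 sp, C7 sp3, C8 sp, C9 sp

C1: 3 σ bonds, plus one π bond; 3 regions of electron density → sp2.
C2: 3 σ bonds, plus one π bond — 3 electron domains, sp2.
C3: 4 σ bonds — 4 electron domains, sp3.
C4: 4 σ bonds; 4 regions of electron density → sp3.
C5: 2 σ bonds, plus two π bonds — 2 electron domains, sp.
C6 carries 2 σ bonds, plus two π bonds, giving a steric number of 2, so it is sp.
C7: 4 σ bonds; 4 regions of electron density → sp3.
C8 — 2 σ bonds, plus two π bonds. Steric number 2, so sp.
C9: 2 σ bonds, plus two π bonds; 2 regions of electron density → sp.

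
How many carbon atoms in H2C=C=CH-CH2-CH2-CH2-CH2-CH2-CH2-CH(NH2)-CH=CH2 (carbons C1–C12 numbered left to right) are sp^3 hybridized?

C1: sp2
C2: sp
C3: sp2
C4: sp3 ✓
C5: sp3 ✓
C6: sp3 ✓
C7: sp3 ✓
C8: sp3 ✓
C9: sp3 ✓
C10: sp3 ✓
C11: sp2
C12: sp2
C4, C5, C6, C7, C8, C9, C10 → 7 sp3 carbons.

7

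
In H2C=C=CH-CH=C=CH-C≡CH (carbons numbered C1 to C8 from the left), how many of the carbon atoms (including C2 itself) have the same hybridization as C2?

C2 is sp (two π bonds).
C1: sp2
C2: sp ✓
C3: sp2
C4: sp2
C5: sp ✓
C6: sp2
C7: sp ✓
C8: sp ✓
4 carbons are sp.

4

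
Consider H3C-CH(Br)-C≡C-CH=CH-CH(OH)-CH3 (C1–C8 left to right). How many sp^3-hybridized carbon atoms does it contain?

C1: sp3 ✓
C2: sp3 ✓
C3: sp
C4: sp
C5: sp2
C6: sp2
C7: sp3 ✓
C8: sp3 ✓
C1, C2, C7, C8 → 4 sp3 carbons.

4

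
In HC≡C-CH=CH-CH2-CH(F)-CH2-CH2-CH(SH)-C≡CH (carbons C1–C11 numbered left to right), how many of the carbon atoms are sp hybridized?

4

C1: sp ✓
C2: sp ✓
C3: sp2
C4: sp2
C5: sp3
C6: sp3
C7: sp3
C8: sp3
C9: sp3
C10: sp ✓
C11: sp ✓
C1, C2, C10, C11 → 4 sp carbons.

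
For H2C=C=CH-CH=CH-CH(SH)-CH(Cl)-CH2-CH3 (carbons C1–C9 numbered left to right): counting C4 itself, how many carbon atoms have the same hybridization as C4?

4

C4 is sp2 (one π bond).
C1: sp2 ✓
C2: sp
C3: sp2 ✓
C4: sp2 ✓
C5: sp2 ✓
C6: sp3
C7: sp3
C8: sp3
C9: sp3
4 carbons are sp2.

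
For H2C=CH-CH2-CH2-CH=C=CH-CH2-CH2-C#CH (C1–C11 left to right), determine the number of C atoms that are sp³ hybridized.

C1: sp2
C2: sp2
C3: sp3 ✓
C4: sp3 ✓
C5: sp2
C6: sp
C7: sp2
C8: sp3 ✓
C9: sp3 ✓
C10: sp
C11: sp
C3, C4, C8, C9 → 4 sp3 carbons.

4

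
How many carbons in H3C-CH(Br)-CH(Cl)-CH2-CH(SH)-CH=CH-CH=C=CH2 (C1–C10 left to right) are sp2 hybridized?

C1: sp3
C2: sp3
C3: sp3
C4: sp3
C5: sp3
C6: sp2 ✓
C7: sp2 ✓
C8: sp2 ✓
C9: sp
C10: sp2 ✓
C6, C7, C8, C10 → 4 sp2 carbons.

4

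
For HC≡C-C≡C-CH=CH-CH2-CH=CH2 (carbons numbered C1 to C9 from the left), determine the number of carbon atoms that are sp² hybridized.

4

C1: sp
C2: sp
C3: sp
C4: sp
C5: sp2 ✓
C6: sp2 ✓
C7: sp3
C8: sp2 ✓
C9: sp2 ✓
C5, C6, C8, C9 → 4 sp2 carbons.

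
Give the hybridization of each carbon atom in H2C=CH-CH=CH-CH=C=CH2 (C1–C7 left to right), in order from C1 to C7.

C1: 3 σ bonds, plus one π bond — 3 electron domains, sp2.
C2 carries 3 σ bonds, plus one π bond, giving a steric number of 3, so it is sp2.
C3: 3 σ bonds, plus one π bond; 3 regions of electron density → sp2.
C4 — 3 σ bonds, plus one π bond. Steric number 3, so sp2.
C5 is sp2: 3 σ bonds, plus one π bond, 3 electron-density regions.
C6 is sp: 2 σ bonds, plus two π bonds, 2 electron-density regions.
C7: 3 σ bonds, plus one π bond; 3 regions of electron density → sp2.

C1 sp2, C2 sp2, C3 sp2, C4 sp2, C5 sp2, C6 sp, C7 sp2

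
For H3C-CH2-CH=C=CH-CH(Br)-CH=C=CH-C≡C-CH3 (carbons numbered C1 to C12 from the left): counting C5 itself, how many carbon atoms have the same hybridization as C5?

C5 is sp2 (one π bond).
C1: sp3
C2: sp3
C3: sp2 ✓
C4: sp
C5: sp2 ✓
C6: sp3
C7: sp2 ✓
C8: sp
C9: sp2 ✓
C10: sp
C11: sp
C12: sp3
4 carbons are sp2.

4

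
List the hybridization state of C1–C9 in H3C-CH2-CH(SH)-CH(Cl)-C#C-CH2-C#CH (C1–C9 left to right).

C1 sp3, C2 sp3, C3 sp3, C4 sp3, C5 sp, C6 sp, C7 sp3, C8 sp, C9 sp

C1: 4 σ bonds; 4 regions of electron density → sp3.
C2 (4 σ bonds) has steric number 4: sp3.
C3: 4 σ bonds; 4 regions of electron density → sp3.
C4: 4 σ bonds — 4 electron domains, sp3.
C5 has 2 σ bonds, plus two π bonds: steric number 2 → sp.
C6 is sp: 2 σ bonds, plus two π bonds, 2 electron-density regions.
C7 — 4 σ bonds. Steric number 4, so sp3.
C8 has 2 σ bonds, plus two π bonds: steric number 2 → sp.
C9 — 2 σ bonds, plus two π bonds. Steric number 2, so sp.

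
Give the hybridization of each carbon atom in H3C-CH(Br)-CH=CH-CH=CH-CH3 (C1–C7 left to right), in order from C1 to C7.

C1 has 4 σ bonds: steric number 4 → sp3.
C2 has 4 σ bonds: steric number 4 → sp3.
C3: 3 σ bonds, plus one π bond; 3 regions of electron density → sp2.
C4 has 3 σ bonds, plus one π bond: steric number 3 → sp2.
C5 is sp2: 3 σ bonds, plus one π bond, 3 electron-density regions.
C6 carries 3 σ bonds, plus one π bond, giving a steric number of 3, so it is sp2.
C7 (4 σ bonds) has steric number 4: sp3.

C1 sp3, C2 sp3, C3 sp2, C4 sp2, C5 sp2, C6 sp2, C7 sp3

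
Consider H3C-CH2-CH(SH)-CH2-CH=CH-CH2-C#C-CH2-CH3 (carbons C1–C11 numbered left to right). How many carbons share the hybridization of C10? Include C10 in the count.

7

C10 is sp3 (only σ bonds).
C1: sp3 ✓
C2: sp3 ✓
C3: sp3 ✓
C4: sp3 ✓
C5: sp2
C6: sp2
C7: sp3 ✓
C8: sp
C9: sp
C10: sp3 ✓
C11: sp3 ✓
7 carbons are sp3.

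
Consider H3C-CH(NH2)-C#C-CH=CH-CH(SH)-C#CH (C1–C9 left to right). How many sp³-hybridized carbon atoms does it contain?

C1: sp3 ✓
C2: sp3 ✓
C3: sp
C4: sp
C5: sp2
C6: sp2
C7: sp3 ✓
C8: sp
C9: sp
C1, C2, C7 → 3 sp3 carbons.

3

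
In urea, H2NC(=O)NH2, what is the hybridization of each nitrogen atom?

Both N lone pairs are conjugated with the C=O; planar sp2.

sp2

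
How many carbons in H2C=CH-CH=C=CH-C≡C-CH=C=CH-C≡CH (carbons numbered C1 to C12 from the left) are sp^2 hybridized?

6

C1: sp2 ✓
C2: sp2 ✓
C3: sp2 ✓
C4: sp
C5: sp2 ✓
C6: sp
C7: sp
C8: sp2 ✓
C9: sp
C10: sp2 ✓
C11: sp
C12: sp
C1, C2, C3, C5, C8, C10 → 6 sp2 carbons.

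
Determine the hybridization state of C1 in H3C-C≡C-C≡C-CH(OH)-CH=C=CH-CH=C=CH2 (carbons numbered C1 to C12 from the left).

sp^3

C1: 4 σ bonds; 4 regions of electron density → sp3.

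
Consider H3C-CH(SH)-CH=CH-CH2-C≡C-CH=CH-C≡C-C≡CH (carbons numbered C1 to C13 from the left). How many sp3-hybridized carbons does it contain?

C1: sp3 ✓
C2: sp3 ✓
C3: sp2
C4: sp2
C5: sp3 ✓
C6: sp
C7: sp
C8: sp2
C9: sp2
C10: sp
C11: sp
C12: sp
C13: sp
C1, C2, C5 → 3 sp3 carbons.

3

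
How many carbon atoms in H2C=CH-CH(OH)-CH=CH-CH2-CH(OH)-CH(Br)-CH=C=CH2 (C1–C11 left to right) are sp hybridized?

C1: sp2
C2: sp2
C3: sp3
C4: sp2
C5: sp2
C6: sp3
C7: sp3
C8: sp3
C9: sp2
C10: sp ✓
C11: sp2
C10 → 1 sp carbon.

1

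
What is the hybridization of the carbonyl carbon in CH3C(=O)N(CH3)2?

sp^2

The carbonyl carbon is sp2: 3 σ bonds, plus one π bond, 3 electron-density regions.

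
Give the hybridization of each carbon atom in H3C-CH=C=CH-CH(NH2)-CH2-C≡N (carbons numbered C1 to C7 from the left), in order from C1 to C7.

C1 sp3, C2 sp2, C3 sp, C4 sp2, C5 sp3, C6 sp3, C7 sp

C1: 4 σ bonds — 4 electron domains, sp3.
C2 has 3 σ bonds, plus one π bond: steric number 3 → sp2.
C3 — 2 σ bonds, plus two π bonds. Steric number 2, so sp.
C4 is sp2: 3 σ bonds, plus one π bond, 3 electron-density regions.
C5 (4 σ bonds) has steric number 4: sp3.
C6 carries 4 σ bonds, giving a steric number of 4, so it is sp3.
C7: 2 σ bonds, plus two π bonds — 2 electron domains, sp.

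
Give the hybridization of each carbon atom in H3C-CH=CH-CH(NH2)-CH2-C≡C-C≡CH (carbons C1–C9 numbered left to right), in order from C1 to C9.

C1 sp3, C2 sp2, C3 sp2, C4 sp3, C5 sp3, C6 sp, C7 sp, C8 sp, C9 sp

C1: 4 σ bonds — 4 electron domains, sp3.
C2: 3 σ bonds, plus one π bond; 3 regions of electron density → sp2.
C3 has 3 σ bonds, plus one π bond: steric number 3 → sp2.
C4 (4 σ bonds) has steric number 4: sp3.
C5 (4 σ bonds) has steric number 4: sp3.
C6 is sp: 2 σ bonds, plus two π bonds, 2 electron-density regions.
C7 carries 2 σ bonds, plus two π bonds, giving a steric number of 2, so it is sp.
C8 (2 σ bonds, plus two π bonds) has steric number 2: sp.
C9 carries 2 σ bonds, plus two π bonds, giving a steric number of 2, so it is sp.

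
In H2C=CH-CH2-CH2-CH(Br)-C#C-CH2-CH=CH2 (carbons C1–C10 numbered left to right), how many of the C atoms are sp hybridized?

2

C1: sp2
C2: sp2
C3: sp3
C4: sp3
C5: sp3
C6: sp ✓
C7: sp ✓
C8: sp3
C9: sp2
C10: sp2
C6, C7 → 2 sp carbons.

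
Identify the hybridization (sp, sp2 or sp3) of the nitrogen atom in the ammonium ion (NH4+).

sp³

Four σ bonds, no lone pair → sp3, tetrahedral.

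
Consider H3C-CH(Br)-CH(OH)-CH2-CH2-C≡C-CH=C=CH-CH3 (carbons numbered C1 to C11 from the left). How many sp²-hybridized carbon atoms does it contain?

C1: sp3
C2: sp3
C3: sp3
C4: sp3
C5: sp3
C6: sp
C7: sp
C8: sp2 ✓
C9: sp
C10: sp2 ✓
C11: sp3
C8, C10 → 2 sp2 carbons.

2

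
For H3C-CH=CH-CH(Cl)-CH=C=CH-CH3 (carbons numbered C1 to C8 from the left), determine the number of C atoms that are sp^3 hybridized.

3

C1: sp3 ✓
C2: sp2
C3: sp2
C4: sp3 ✓
C5: sp2
C6: sp
C7: sp2
C8: sp3 ✓
C1, C4, C8 → 3 sp3 carbons.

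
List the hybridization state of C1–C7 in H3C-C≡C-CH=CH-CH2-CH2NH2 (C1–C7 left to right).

C1 sp3, C2 sp, C3 sp, C4 sp2, C5 sp2, C6 sp3, C7 sp3

C1: 4 σ bonds; 4 regions of electron density → sp3.
C2 (2 σ bonds, plus two π bonds) has steric number 2: sp.
C3 is sp: 2 σ bonds, plus two π bonds, 2 electron-density regions.
C4 (3 σ bonds, plus one π bond) has steric number 3: sp2.
C5 has 3 σ bonds, plus one π bond: steric number 3 → sp2.
C6 (4 σ bonds) has steric number 4: sp3.
C7: 4 σ bonds — 4 electron domains, sp3.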